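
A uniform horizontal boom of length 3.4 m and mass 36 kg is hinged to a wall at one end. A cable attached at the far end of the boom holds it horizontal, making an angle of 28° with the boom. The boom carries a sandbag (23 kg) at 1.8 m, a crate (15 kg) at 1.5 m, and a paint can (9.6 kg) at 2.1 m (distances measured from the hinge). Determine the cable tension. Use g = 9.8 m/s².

T ≈ 892 N

About the hinge:
Beam weight: 36 × 9.8 = 352.8 N down at 1.7 m → arm 1.7 m, τ = 352.8 × 1.7 = 599.8 N·m clockwise.
Sandbag: 23 × 9.8 = 225.4 N down at 1.8 m → arm 1.8 m, τ = 225.4 × 1.8 = 405.7 N·m clockwise.
Crate: 15 × 9.8 = 147 N down at 1.5 m → arm 1.5 m, τ = 147 × 1.5 = 220.5 N·m clockwise.
Paint can: 9.6 × 9.8 = 94.08 N down at 2.1 m → arm 2.1 m, τ = 94.08 × 2.1 = 197.6 N·m clockwise.
Total clockwise load moment = 1424 N·m.
The cable tension T acts at 3.4 m; only its component perpendicular to the boom, T sinθ, produces torque. sin 28° = 0.4695.
Balancing moments: T × 3.4 × 0.4695 = 1424, giving T = 1424 / 1.596 = 892 N.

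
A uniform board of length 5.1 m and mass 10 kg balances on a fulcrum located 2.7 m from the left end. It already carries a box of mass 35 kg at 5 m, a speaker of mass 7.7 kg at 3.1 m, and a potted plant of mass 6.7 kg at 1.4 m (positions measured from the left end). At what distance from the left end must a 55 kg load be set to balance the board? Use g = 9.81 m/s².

x ≈ 1.37 m from the left end

Taking torques about the fulcrum (at 2.7 m from the left end):
Beam weight: 10 × 9.81 = 98.1 N down at 2.55 m → arm 0.15 m, τ = 98.1 × 0.15 = 14.71 N·m counterclockwise.
Box: 35 × 9.81 = 343.4 N down at 5 m → arm 2.3 m, τ = 343.4 × 2.3 = 789.8 N·m clockwise.
Speaker: 7.7 × 9.81 = 75.54 N down at 3.1 m → arm 0.4 m, τ = 75.54 × 0.4 = 30.22 N·m clockwise.
Potted plant: 6.7 × 9.81 = 65.73 N down at 1.4 m → arm 1.3 m, τ = 65.73 × 1.3 = 85.45 N·m counterclockwise.
Net moment of existing loads = 719.9 N·m clockwise.
The load weighs 55 × 9.81 = 539.6 N and must supply an equal counterclockwise moment, so its lever arm about the fulcrum is 719.9 / 539.6 = 1.33 m.
That puts it at 2.7 − 1.33 = 1.37 m from the left end.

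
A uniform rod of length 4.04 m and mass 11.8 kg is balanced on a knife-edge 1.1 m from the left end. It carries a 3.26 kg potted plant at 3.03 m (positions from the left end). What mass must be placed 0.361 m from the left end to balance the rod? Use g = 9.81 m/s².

Choose the knife-edge (at 1.1 m from the left end) as the axis so the support reaction has zero arm there.
Beam weight: 11.8 × 9.81 = 115.8 N down at 2.02 m → arm 0.92 m, τ = 115.8 × 0.92 = 106.5 N·m clockwise.
Potted plant: 3.26 × 9.81 = 31.98 N down at 3.03 m → arm 1.93 m, τ = 31.98 × 1.93 = 61.72 N·m clockwise.
Net moment of known loads = 168.2 N·m clockwise.
An unknown mass m at 0.361 m has arm 0.739 m; its moment is m·g·0.739 counterclockwise.
Setting net torque to zero: m × 9.81 × 0.739 = 168.2 → m = 168.2 / (9.81 × 0.739) = 23.2 kg.

m ≈ 23.2 kg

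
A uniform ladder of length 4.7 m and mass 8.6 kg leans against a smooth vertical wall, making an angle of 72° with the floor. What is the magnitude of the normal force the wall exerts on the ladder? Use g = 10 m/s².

About the foot of the ladder:
Ladder weight 8.6×10 = 86 N acts at 2.35 m along the ladder; its horizontal arm is 2.35·cos72° = 0.7262 m → τ = 62.45 N·m clockwise.
Wall normal N acts horizontally at the top; its moment arm is the height L sinθ = 4.7·sin72° = 4.47 m, counterclockwise.
Balancing moments: N × 4.47 = 62.45, giving N = 14 N.

N_wall ≈ 14 N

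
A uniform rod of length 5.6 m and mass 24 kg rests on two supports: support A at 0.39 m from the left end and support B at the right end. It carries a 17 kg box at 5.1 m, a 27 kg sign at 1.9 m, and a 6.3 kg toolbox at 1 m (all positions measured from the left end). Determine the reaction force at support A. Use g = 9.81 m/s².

R_A ≈ 385 N

Take moments about support B.
Beam weight: 24 × 9.81 = 235.4 N down at 2.8 m → arm 2.8 m, τ = 235.4 × 2.8 = 659.1 N·m counterclockwise.
Box: 17 × 9.81 = 166.8 N down at 5.1 m → arm 0.5 m, τ = 166.8 × 0.5 = 83.4 N·m counterclockwise.
Sign: 27 × 9.81 = 264.9 N down at 1.9 m → arm 3.7 m, τ = 264.9 × 3.7 = 980.1 N·m counterclockwise.
Toolbox: 6.3 × 9.81 = 61.8 N down at 1 m → arm 4.6 m, τ = 61.8 × 4.6 = 284.3 N·m counterclockwise.
Net load moment about support B = 2007 N·m counterclockwise.
Reaction R at support A is upward at 0.39 m, arm 5.21 m → moment R × 5.21 clockwise.
Setting net torque to zero: R × 5.21 = 2007 → R = 385 N.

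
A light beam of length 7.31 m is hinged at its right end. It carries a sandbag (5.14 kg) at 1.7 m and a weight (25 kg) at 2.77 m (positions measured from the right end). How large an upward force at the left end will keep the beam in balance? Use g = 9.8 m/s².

Taking torques about the right end:
Sandbag: 5.14 × 9.8 = 50.37 N down at 1.7 m → arm 1.7 m, τ = 50.37 × 1.7 = 85.63 N·m counterclockwise.
Weight: 25 × 9.8 = 245 N down at 2.77 m → arm 2.77 m, τ = 245 × 2.77 = 678.6 N·m counterclockwise.
Net moment of the loads = 764.2 N·m counterclockwise.
The upward force F acts at the left end, arm 7.31 m, giving F × 7.31 clockwise.
Balancing moments: F × 7.31 = 764.2, giving F = 764.2 / 7.31 = 105 N.

F ≈ 105 N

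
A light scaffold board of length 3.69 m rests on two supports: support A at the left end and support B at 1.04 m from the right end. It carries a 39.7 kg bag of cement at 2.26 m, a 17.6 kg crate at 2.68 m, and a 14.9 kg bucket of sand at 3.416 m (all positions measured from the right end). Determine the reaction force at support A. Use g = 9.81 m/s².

Sum moments about support B (its reaction then has zero moment arm).
Bag of cement: 39.7 × 9.81 = 389.5 N down at 2.26 m → arm 1.22 m, τ = 389.5 × 1.22 = 475.2 N·m counterclockwise.
Crate: 17.6 × 9.81 = 172.7 N down at 2.68 m → arm 1.64 m, τ = 172.7 × 1.64 = 283.2 N·m counterclockwise.
Bucket of sand: 14.9 × 9.81 = 146.2 N down at 3.416 m → arm 2.376 m, τ = 146.2 × 2.376 = 347.4 N·m counterclockwise.
Net load moment about support B = 1106 N·m counterclockwise.
Reaction R at support A is upward at 3.69 m, arm 2.65 m → moment R × 2.65 clockwise.
Setting net torque to zero: R × 2.65 = 1106 → R = 417 N.

R_A ≈ 417 N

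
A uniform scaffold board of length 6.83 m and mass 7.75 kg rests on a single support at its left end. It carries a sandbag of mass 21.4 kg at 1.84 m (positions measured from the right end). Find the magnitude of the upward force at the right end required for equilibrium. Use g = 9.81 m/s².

F ≈ 191 N

Sum moments about the left end (the unknown pivot reaction has zero arm there).
Beam weight: 7.75 × 9.81 = 76.03 N down at 3.415 m → arm 3.415 m, τ = 76.03 × 3.415 = 259.6 N·m clockwise.
Sandbag: 21.4 × 9.81 = 209.9 N down at 1.84 m → arm 4.99 m, τ = 209.9 × 4.99 = 1047 N·m clockwise.
Net moment of the loads = 1307 N·m clockwise.
The upward force F acts at the right end, arm 6.83 m, giving F × 6.83 counterclockwise.
Στ = 0 ⇒ F × 6.83 = 1307 ⇒ F = 1307 / 6.83 = 191 N.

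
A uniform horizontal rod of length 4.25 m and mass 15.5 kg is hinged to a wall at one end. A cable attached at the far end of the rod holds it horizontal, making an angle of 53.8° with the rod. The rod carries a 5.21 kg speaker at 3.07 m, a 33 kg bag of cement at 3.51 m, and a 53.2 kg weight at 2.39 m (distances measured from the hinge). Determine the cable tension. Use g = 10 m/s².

T ≈ 851 N

Take moments about the hinge.
Beam weight: 15.5 × 10 = 155 N down at 2.125 m → arm 2.125 m, τ = 155 × 2.125 = 329.4 N·m clockwise.
Speaker: 5.21 × 10 = 52.1 N down at 3.07 m → arm 3.07 m, τ = 52.1 × 3.07 = 159.9 N·m clockwise.
Bag of cement: 33 × 10 = 330 N down at 3.51 m → arm 3.51 m, τ = 330 × 3.51 = 1158 N·m clockwise.
Weight: 53.2 × 10 = 532 N down at 2.39 m → arm 2.39 m, τ = 532 × 2.39 = 1271 N·m clockwise.
Total clockwise load moment = 2918 N·m.
The cable tension T acts at 4.25 m; only its component perpendicular to the rod, T sinθ, produces torque. sin 53.8° = 0.807.
Setting net torque to zero: T × 4.25 × 0.807 = 2918 → T = 2918 / 3.43 = 851 N.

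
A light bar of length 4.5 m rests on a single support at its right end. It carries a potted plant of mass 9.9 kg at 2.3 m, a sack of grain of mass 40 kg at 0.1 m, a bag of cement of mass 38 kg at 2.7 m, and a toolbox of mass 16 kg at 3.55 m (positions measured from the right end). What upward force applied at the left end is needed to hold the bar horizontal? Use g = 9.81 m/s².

Sum moments about the right end (the unknown pivot reaction has zero arm there).
Potted plant: 9.9 × 9.81 = 97.12 N down at 2.3 m → arm 2.3 m, τ = 97.12 × 2.3 = 223.4 N·m counterclockwise.
Sack of grain: 40 × 9.81 = 392.4 N down at 0.1 m → arm 0.1 m, τ = 392.4 × 0.1 = 39.24 N·m counterclockwise.
Bag of cement: 38 × 9.81 = 372.8 N down at 2.7 m → arm 2.7 m, τ = 372.8 × 2.7 = 1007 N·m counterclockwise.
Toolbox: 16 × 9.81 = 157 N down at 3.55 m → arm 3.55 m, τ = 157 × 3.55 = 557.4 N·m counterclockwise.
Net moment of the loads = 1827 N·m counterclockwise.
The upward force F acts at the left end, arm 4.5 m, giving F × 4.5 clockwise.
Setting net torque to zero: F × 4.5 = 1827 → F = 1827 / 4.5 = 406 N.

F ≈ 406 N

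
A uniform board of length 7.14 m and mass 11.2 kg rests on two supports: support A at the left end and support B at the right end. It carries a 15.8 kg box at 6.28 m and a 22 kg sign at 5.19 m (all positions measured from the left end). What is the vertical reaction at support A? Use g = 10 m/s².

Choose support B as the axis so its reaction then has zero moment arm.
Beam weight: 11.2 × 10 = 112 N down at 3.57 m → arm 3.57 m, τ = 112 × 3.57 = 399.8 N·m counterclockwise.
Box: 15.8 × 10 = 158 N down at 6.28 m → arm 0.86 m, τ = 158 × 0.86 = 135.9 N·m counterclockwise.
Sign: 22 × 10 = 220 N down at 5.19 m → arm 1.95 m, τ = 220 × 1.95 = 429 N·m counterclockwise.
Net load moment about support B = 964.7 N·m counterclockwise.
Reaction R at support A is upward at 0 m, arm 7.14 m → moment R × 7.14 clockwise.
Balancing moments: R × 7.14 = 964.7, giving R = 135 N.

R_A ≈ 135 N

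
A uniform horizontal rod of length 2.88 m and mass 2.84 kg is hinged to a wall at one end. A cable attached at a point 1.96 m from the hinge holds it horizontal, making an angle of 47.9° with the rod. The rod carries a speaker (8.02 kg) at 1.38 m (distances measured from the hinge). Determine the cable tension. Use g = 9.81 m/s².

About the hinge:
Beam weight: 2.84 × 9.81 = 27.86 N down at 1.44 m → arm 1.44 m, τ = 27.86 × 1.44 = 40.12 N·m clockwise.
Speaker: 8.02 × 9.81 = 78.68 N down at 1.38 m → arm 1.38 m, τ = 78.68 × 1.38 = 108.6 N·m clockwise.
Total clockwise load moment = 148.7 N·m.
The cable tension T acts at 1.96 m; only its component perpendicular to the rod, T sinθ, produces torque. sin 47.9° = 0.742.
Balancing moments: T × 1.96 × 0.742 = 148.7, giving T = 148.7 / 1.454 = 102 N.

T ≈ 102 N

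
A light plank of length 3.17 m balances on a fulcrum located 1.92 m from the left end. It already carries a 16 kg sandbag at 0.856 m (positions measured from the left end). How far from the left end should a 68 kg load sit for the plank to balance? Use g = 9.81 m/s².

About the fulcrum (at 1.92 m from the left end):
Sandbag: 16 × 9.81 = 157 N down at 0.856 m → arm 1.064 m, τ = 157 × 1.064 = 167 N·m counterclockwise.
Net moment of existing loads = 167 N·m counterclockwise.
The load weighs 68 × 9.81 = 667.1 N and must supply an equal clockwise moment, so its lever arm about the fulcrum is 167 / 667.1 = 0.25 m.
That puts it at 1.92 + 0.25 = 2.17 m from the left end.

x ≈ 2.17 m from the left end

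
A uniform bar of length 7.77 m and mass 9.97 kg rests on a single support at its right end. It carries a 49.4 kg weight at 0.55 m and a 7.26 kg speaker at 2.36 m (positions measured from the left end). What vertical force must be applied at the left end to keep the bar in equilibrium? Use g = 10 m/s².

F ≈ 559 N

Sum moments about the right end (the unknown pivot reaction has zero arm there).
Beam weight: 9.97 × 10 = 99.7 N down at 3.885 m → arm 3.885 m, τ = 99.7 × 3.885 = 387.3 N·m counterclockwise.
Weight: 49.4 × 10 = 494 N down at 0.55 m → arm 7.22 m, τ = 494 × 7.22 = 3567 N·m counterclockwise.
Speaker: 7.26 × 10 = 72.6 N down at 2.36 m → arm 5.41 m, τ = 72.6 × 5.41 = 392.8 N·m counterclockwise.
Net moment of the loads = 4347 N·m counterclockwise.
The upward force F acts at the left end, arm 7.77 m, giving F × 7.77 clockwise.
For rotational equilibrium, F × 7.77 = 4347, so F = 4347 / 7.77 = 559 N.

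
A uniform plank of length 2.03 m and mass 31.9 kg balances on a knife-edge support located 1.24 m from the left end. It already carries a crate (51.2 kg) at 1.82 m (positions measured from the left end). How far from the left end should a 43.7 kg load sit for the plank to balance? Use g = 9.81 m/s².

x ≈ 0.725 m from the left end

Taking torques about the knife-edge support (at 1.24 m from the left end):
Beam weight: 31.9 × 9.81 = 312.9 N down at 1.015 m → arm 0.225 m, τ = 312.9 × 0.225 = 70.4 N·m counterclockwise.
Crate: 51.2 × 9.81 = 502.3 N down at 1.82 m → arm 0.58 m, τ = 502.3 × 0.58 = 291.3 N·m clockwise.
Net moment of existing loads = 220.9 N·m clockwise.
The load weighs 43.7 × 9.81 = 428.7 N and must supply an equal counterclockwise moment, so its lever arm about the knife-edge support is 220.9 / 428.7 = 0.515 m.
That puts it at 1.24 − 0.515 = 0.725 m from the left end.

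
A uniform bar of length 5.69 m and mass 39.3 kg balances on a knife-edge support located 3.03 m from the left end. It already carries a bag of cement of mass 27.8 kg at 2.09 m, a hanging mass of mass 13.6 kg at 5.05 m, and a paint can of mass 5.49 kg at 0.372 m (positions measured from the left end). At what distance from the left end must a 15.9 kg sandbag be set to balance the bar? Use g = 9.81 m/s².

x ≈ 4.32 m from the left end

About the knife-edge support (at 3.03 m from the left end):
Beam weight: 39.3 × 9.81 = 385.5 N down at 2.845 m → arm 0.185 m, τ = 385.5 × 0.185 = 71.32 N·m counterclockwise.
Bag of cement: 27.8 × 9.81 = 272.7 N down at 2.09 m → arm 0.94 m, τ = 272.7 × 0.94 = 256.3 N·m counterclockwise.
Hanging mass: 13.6 × 9.81 = 133.4 N down at 5.05 m → arm 2.02 m, τ = 133.4 × 2.02 = 269.5 N·m clockwise.
Paint can: 5.49 × 9.81 = 53.86 N down at 0.372 m → arm 2.658 m, τ = 53.86 × 2.658 = 143.2 N·m counterclockwise.
Net moment of existing loads = 201.3 N·m counterclockwise.
The sandbag weighs 15.9 × 9.81 = 156 N and must supply an equal clockwise moment, so its lever arm about the knife-edge support is 201.3 / 156 = 1.29 m.
That puts it at 3.03 + 1.29 = 4.32 m from the left end.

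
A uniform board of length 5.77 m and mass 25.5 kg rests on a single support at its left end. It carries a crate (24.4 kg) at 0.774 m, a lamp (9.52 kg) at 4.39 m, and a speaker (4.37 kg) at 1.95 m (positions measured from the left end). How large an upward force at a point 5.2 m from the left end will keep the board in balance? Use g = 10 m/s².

Choose the left end as the axis so the unknown pivot reaction has zero arm there.
Beam weight: 25.5 × 10 = 255 N down at 2.885 m → arm 2.885 m, τ = 255 × 2.885 = 735.7 N·m clockwise.
Crate: 24.4 × 10 = 244 N down at 0.774 m → arm 0.774 m, τ = 244 × 0.774 = 188.9 N·m clockwise.
Lamp: 9.52 × 10 = 95.2 N down at 4.39 m → arm 4.39 m, τ = 95.2 × 4.39 = 417.9 N·m clockwise.
Speaker: 4.37 × 10 = 43.7 N down at 1.95 m → arm 1.95 m, τ = 43.7 × 1.95 = 85.22 N·m clockwise.
Net moment of the loads = 1428 N·m clockwise.
The upward force F acts at a point 5.2 m from the left end, arm 5.2 m, giving F × 5.2 counterclockwise.
For rotational equilibrium, F × 5.2 = 1428, so F = 1428 / 5.2 = 275 N.

F ≈ 275 N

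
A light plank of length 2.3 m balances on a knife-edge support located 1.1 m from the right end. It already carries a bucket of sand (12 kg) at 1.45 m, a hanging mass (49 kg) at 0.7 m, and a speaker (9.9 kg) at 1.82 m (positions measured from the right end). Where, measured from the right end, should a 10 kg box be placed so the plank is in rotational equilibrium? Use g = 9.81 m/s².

x ≈ 1.93 m from the right end

Sum moments about the knife-edge support (at 1.1 m from the right end) (the support reaction has zero arm there).
Bucket of sand: 12 × 9.81 = 117.7 N down at 1.45 m → arm 0.35 m, τ = 117.7 × 0.35 = 41.2 N·m counterclockwise.
Hanging mass: 49 × 9.81 = 480.7 N down at 0.7 m → arm 0.4 m, τ = 480.7 × 0.4 = 192.3 N·m clockwise.
Speaker: 9.9 × 9.81 = 97.12 N down at 1.82 m → arm 0.72 m, τ = 97.12 × 0.72 = 69.93 N·m counterclockwise.
Net moment of existing loads = 81.17 N·m clockwise.
The box weighs 10 × 9.81 = 98.1 N and must supply an equal counterclockwise moment, so its lever arm about the knife-edge support is 81.17 / 98.1 = 0.827 m.
That puts it at 1.1 + 0.827 = 1.93 m from the right end.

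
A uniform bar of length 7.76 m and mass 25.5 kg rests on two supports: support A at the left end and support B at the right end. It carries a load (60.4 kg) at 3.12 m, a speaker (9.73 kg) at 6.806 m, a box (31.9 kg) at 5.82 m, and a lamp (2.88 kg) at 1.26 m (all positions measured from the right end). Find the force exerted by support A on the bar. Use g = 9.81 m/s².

R_A ≈ 686 N

About support B:
Beam weight: 25.5 × 9.81 = 250.2 N down at 3.88 m → arm 3.88 m, τ = 250.2 × 3.88 = 970.8 N·m counterclockwise.
Load: 60.4 × 9.81 = 592.5 N down at 3.12 m → arm 3.12 m, τ = 592.5 × 3.12 = 1849 N·m counterclockwise.
Speaker: 9.73 × 9.81 = 95.45 N down at 6.806 m → arm 6.806 m, τ = 95.45 × 6.806 = 649.6 N·m counterclockwise.
Box: 31.9 × 9.81 = 312.9 N down at 5.82 m → arm 5.82 m, τ = 312.9 × 5.82 = 1821 N·m counterclockwise.
Lamp: 2.88 × 9.81 = 28.25 N down at 1.26 m → arm 1.26 m, τ = 28.25 × 1.26 = 35.59 N·m counterclockwise.
Net load moment about support B = 5326 N·m counterclockwise.
Reaction R at support A is upward at 7.76 m, arm 7.76 m → moment R × 7.76 clockwise.
Balancing moments: R × 7.76 = 5326, giving R = 686 N.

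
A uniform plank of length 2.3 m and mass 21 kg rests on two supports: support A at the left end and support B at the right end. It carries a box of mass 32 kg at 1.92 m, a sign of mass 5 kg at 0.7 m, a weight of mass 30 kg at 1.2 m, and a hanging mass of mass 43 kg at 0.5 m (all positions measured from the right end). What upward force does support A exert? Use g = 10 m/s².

Sum moments about support B (its reaction then has zero moment arm).
Beam weight: 21 × 10 = 210 N down at 1.15 m → arm 1.15 m, τ = 210 × 1.15 = 241.5 N·m counterclockwise.
Box: 32 × 10 = 320 N down at 1.92 m → arm 1.92 m, τ = 320 × 1.92 = 614.4 N·m counterclockwise.
Sign: 5 × 10 = 50 N down at 0.7 m → arm 0.7 m, τ = 50 × 0.7 = 35 N·m counterclockwise.
Weight: 30 × 10 = 300 N down at 1.2 m → arm 1.2 m, τ = 300 × 1.2 = 360 N·m counterclockwise.
Hanging mass: 43 × 10 = 430 N down at 0.5 m → arm 0.5 m, τ = 430 × 0.5 = 215 N·m counterclockwise.
Net load moment about support B = 1466 N·m counterclockwise.
Reaction R at support A is upward at 2.3 m, arm 2.3 m → moment R × 2.3 clockwise.
For rotational equilibrium, R × 2.3 = 1466, so R = 637 N.

R_A ≈ 637 N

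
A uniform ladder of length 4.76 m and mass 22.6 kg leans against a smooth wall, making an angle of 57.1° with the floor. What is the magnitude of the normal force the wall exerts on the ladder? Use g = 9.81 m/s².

Take moments about the foot of the ladder.
Ladder weight 22.6×9.81 = 221.7 N acts at 2.38 m along the ladder; its horizontal arm is 2.38·cos57.1° = 1.293 m → τ = 286.7 N·m clockwise.
Wall normal N acts horizontally at the top; its moment arm is the height L sinθ = 4.76·sin57.1° = 3.997 m, counterclockwise.
Στ = 0 ⇒ N × 3.997 = 286.7 ⇒ N = 71.7 N.

N_wall ≈ 71.7 N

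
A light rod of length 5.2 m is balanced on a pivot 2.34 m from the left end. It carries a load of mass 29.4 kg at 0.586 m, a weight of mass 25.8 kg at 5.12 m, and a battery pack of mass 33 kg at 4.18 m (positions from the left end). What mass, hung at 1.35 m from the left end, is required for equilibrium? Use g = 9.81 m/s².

Choose the pivot (at 2.34 m from the left end) as the axis so the support reaction has zero arm there.
Load: 29.4 × 9.81 = 288.4 N down at 0.586 m → arm 1.754 m, τ = 288.4 × 1.754 = 505.9 N·m counterclockwise.
Weight: 25.8 × 9.81 = 253.1 N down at 5.12 m → arm 2.78 m, τ = 253.1 × 2.78 = 703.6 N·m clockwise.
Battery pack: 33 × 9.81 = 323.7 N down at 4.18 m → arm 1.84 m, τ = 323.7 × 1.84 = 595.6 N·m clockwise.
Net moment of known loads = 793.3 N·m clockwise.
An unknown mass m at 1.35 m has arm 0.99 m; its moment is m·g·0.99 counterclockwise.
Balancing moments: m × 9.81 × 0.99 = 793.3, giving m = 793.3 / (9.81 × 0.99) = 81.7 kg.

m ≈ 81.7 kg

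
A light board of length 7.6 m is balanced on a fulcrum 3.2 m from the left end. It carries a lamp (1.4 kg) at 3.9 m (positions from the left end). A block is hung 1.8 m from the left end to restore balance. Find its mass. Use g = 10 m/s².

m ≈ 0.7 kg

Sum moments about the fulcrum (at 3.2 m from the left end) (the support reaction has zero arm there).
Lamp: 1.4 × 10 = 14 N down at 3.9 m → arm 0.7 m, τ = 14 × 0.7 = 9.8 N·m clockwise.
Net moment of known loads = 9.8 N·m clockwise.
An unknown mass m at 1.8 m has arm 1.4 m; its moment is m·g·1.4 counterclockwise.
Στ = 0 ⇒ m × 10 × 1.4 = 9.8 ⇒ m = 9.8 / (10 × 1.4) = 0.7 kg.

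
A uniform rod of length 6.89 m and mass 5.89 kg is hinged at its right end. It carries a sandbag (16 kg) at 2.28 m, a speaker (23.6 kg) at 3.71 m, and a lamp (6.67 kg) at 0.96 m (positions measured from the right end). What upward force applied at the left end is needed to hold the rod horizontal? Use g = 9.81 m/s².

F ≈ 215 N

About the right end:
Beam weight: 5.89 × 9.81 = 57.78 N down at 3.445 m → arm 3.445 m, τ = 57.78 × 3.445 = 199.1 N·m counterclockwise.
Sandbag: 16 × 9.81 = 157 N down at 2.28 m → arm 2.28 m, τ = 157 × 2.28 = 358 N·m counterclockwise.
Speaker: 23.6 × 9.81 = 231.5 N down at 3.71 m → arm 3.71 m, τ = 231.5 × 3.71 = 858.9 N·m counterclockwise.
Lamp: 6.67 × 9.81 = 65.43 N down at 0.96 m → arm 0.96 m, τ = 65.43 × 0.96 = 62.81 N·m counterclockwise.
Net moment of the loads = 1479 N·m counterclockwise.
The upward force F acts at the left end, arm 6.89 m, giving F × 6.89 clockwise.
Balancing moments: F × 6.89 = 1479, giving F = 1479 / 6.89 = 215 N.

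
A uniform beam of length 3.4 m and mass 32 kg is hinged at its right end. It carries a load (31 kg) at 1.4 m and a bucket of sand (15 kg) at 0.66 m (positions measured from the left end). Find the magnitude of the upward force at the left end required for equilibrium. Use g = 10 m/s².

F ≈ 463 N

Take moments about the right end.
Beam weight: 32 × 10 = 320 N down at 1.7 m → arm 1.7 m, τ = 320 × 1.7 = 544 N·m counterclockwise.
Load: 31 × 10 = 310 N down at 1.4 m → arm 2 m, τ = 310 × 2 = 620 N·m counterclockwise.
Bucket of sand: 15 × 10 = 150 N down at 0.66 m → arm 2.74 m, τ = 150 × 2.74 = 411 N·m counterclockwise.
Net moment of the loads = 1575 N·m counterclockwise.
The upward force F acts at the left end, arm 3.4 m, giving F × 3.4 clockwise.
Στ = 0 ⇒ F × 3.4 = 1575 ⇒ F = 1575 / 3.4 = 463 N.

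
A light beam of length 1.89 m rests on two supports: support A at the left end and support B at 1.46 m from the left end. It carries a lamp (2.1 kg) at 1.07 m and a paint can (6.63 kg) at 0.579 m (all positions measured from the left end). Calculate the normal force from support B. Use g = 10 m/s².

About support A:
Lamp: 2.1 × 10 = 21 N down at 1.07 m → arm 1.07 m, τ = 21 × 1.07 = 22.47 N·m clockwise.
Paint can: 6.63 × 10 = 66.3 N down at 0.579 m → arm 0.579 m, τ = 66.3 × 0.579 = 38.39 N·m clockwise.
Net load moment about support A = 60.86 N·m clockwise.
Reaction R at support B is upward at 1.46 m, arm 1.46 m → moment R × 1.46 counterclockwise.
Balancing moments: R × 1.46 = 60.86, giving R = 41.7 N.

R_B ≈ 41.7 N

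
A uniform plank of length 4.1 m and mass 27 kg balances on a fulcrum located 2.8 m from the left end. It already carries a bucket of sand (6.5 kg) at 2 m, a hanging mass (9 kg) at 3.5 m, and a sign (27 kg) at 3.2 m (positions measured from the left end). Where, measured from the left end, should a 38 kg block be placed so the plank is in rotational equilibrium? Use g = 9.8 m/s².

x ≈ 3.02 m from the left end

Sum moments about the fulcrum (at 2.8 m from the left end) (the support reaction has zero arm there).
Beam weight: 27 × 9.8 = 264.6 N down at 2.05 m → arm 0.75 m, τ = 264.6 × 0.75 = 198.5 N·m counterclockwise.
Bucket of sand: 6.5 × 9.8 = 63.7 N down at 2 m → arm 0.8 m, τ = 63.7 × 0.8 = 50.96 N·m counterclockwise.
Hanging mass: 9 × 9.8 = 88.2 N down at 3.5 m → arm 0.7 m, τ = 88.2 × 0.7 = 61.74 N·m clockwise.
Sign: 27 × 9.8 = 264.6 N down at 3.2 m → arm 0.4 m, τ = 264.6 × 0.4 = 105.8 N·m clockwise.
Net moment of existing loads = 81.92 N·m counterclockwise.
The block weighs 38 × 9.8 = 372.4 N and must supply an equal clockwise moment, so its lever arm about the fulcrum is 81.92 / 372.4 = 0.22 m.
That puts it at 2.8 + 0.22 = 3.02 m from the left end.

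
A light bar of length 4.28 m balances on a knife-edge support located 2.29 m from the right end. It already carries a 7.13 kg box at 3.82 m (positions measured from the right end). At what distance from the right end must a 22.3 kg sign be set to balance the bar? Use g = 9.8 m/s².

Choose the knife-edge support (at 2.29 m from the right end) as the axis so the support reaction has zero arm there.
Box: 7.13 × 9.8 = 69.87 N down at 3.82 m → arm 1.53 m, τ = 69.87 × 1.53 = 106.9 N·m counterclockwise.
Net moment of existing loads = 106.9 N·m counterclockwise.
The sign weighs 22.3 × 9.8 = 218.5 N and must supply an equal clockwise moment, so its lever arm about the knife-edge support is 106.9 / 218.5 = 0.489 m.
That puts it at 2.29 − 0.489 = 1.8 m from the right end.

x ≈ 1.8 m from the right end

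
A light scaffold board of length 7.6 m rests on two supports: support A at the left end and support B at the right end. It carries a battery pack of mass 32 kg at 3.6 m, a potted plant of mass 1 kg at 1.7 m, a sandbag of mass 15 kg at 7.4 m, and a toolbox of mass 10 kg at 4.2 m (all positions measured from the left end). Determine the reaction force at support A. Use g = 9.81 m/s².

Sum moments about support B (its reaction then has zero moment arm).
Battery pack: 32 × 9.81 = 313.9 N down at 3.6 m → arm 4 m, τ = 313.9 × 4 = 1256 N·m counterclockwise.
Potted plant: 1 × 9.81 = 9.81 N down at 1.7 m → arm 5.9 m, τ = 9.81 × 5.9 = 57.88 N·m counterclockwise.
Sandbag: 15 × 9.81 = 147.2 N down at 7.4 m → arm 0.2 m, τ = 147.2 × 0.2 = 29.44 N·m counterclockwise.
Toolbox: 10 × 9.81 = 98.1 N down at 4.2 m → arm 3.4 m, τ = 98.1 × 3.4 = 333.5 N·m counterclockwise.
Net load moment about support B = 1677 N·m counterclockwise.
Reaction R at support A is upward at 0 m, arm 7.6 m → moment R × 7.6 clockwise.
Στ = 0 ⇒ R × 7.6 = 1677 ⇒ R = 221 N.

R_A ≈ 221 N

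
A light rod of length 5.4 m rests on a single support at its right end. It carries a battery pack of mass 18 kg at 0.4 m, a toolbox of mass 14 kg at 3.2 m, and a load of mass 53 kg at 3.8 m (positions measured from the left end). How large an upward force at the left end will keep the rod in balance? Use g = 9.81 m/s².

F ≈ 374 N

Sum moments about the right end (the unknown pivot reaction has zero arm there).
Battery pack: 18 × 9.81 = 176.6 N down at 0.4 m → arm 5 m, τ = 176.6 × 5 = 883 N·m counterclockwise.
Toolbox: 14 × 9.81 = 137.3 N down at 3.2 m → arm 2.2 m, τ = 137.3 × 2.2 = 302.1 N·m counterclockwise.
Load: 53 × 9.81 = 519.9 N down at 3.8 m → arm 1.6 m, τ = 519.9 × 1.6 = 831.8 N·m counterclockwise.
Net moment of the loads = 2017 N·m counterclockwise.
The upward force F acts at the left end, arm 5.4 m, giving F × 5.4 clockwise.
Στ = 0 ⇒ F × 5.4 = 2017 ⇒ F = 2017 / 5.4 = 374 N.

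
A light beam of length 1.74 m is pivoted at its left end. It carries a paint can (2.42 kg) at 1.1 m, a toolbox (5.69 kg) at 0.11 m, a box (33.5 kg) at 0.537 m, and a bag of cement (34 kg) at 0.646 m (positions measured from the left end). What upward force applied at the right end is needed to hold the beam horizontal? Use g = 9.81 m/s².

F ≈ 244 N

Taking torques about the left end:
Paint can: 2.42 × 9.81 = 23.74 N down at 1.1 m → arm 1.1 m, τ = 23.74 × 1.1 = 26.11 N·m clockwise.
Toolbox: 5.69 × 9.81 = 55.82 N down at 0.11 m → arm 0.11 m, τ = 55.82 × 0.11 = 6.14 N·m clockwise.
Box: 33.5 × 9.81 = 328.6 N down at 0.537 m → arm 0.537 m, τ = 328.6 × 0.537 = 176.5 N·m clockwise.
Bag of cement: 34 × 9.81 = 333.5 N down at 0.646 m → arm 0.646 m, τ = 333.5 × 0.646 = 215.4 N·m clockwise.
Net moment of the loads = 424.1 N·m clockwise.
The upward force F acts at the right end, arm 1.74 m, giving F × 1.74 counterclockwise.
For rotational equilibrium, F × 1.74 = 424.1, so F = 424.1 / 1.74 = 244 N.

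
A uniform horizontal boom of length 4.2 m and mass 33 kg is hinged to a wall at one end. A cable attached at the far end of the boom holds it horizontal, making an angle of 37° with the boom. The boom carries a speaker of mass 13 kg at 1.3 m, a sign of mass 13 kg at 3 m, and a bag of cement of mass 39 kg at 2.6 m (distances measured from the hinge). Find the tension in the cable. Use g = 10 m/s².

T ≈ 896 N

Sum moments about the hinge (the unknown hinge reaction has zero arm there).
Beam weight: 33 × 10 = 330 N down at 2.1 m → arm 2.1 m, τ = 330 × 2.1 = 693 N·m clockwise.
Speaker: 13 × 10 = 130 N down at 1.3 m → arm 1.3 m, τ = 130 × 1.3 = 169 N·m clockwise.
Sign: 13 × 10 = 130 N down at 3 m → arm 3 m, τ = 130 × 3 = 390 N·m clockwise.
Bag of cement: 39 × 10 = 390 N down at 2.6 m → arm 2.6 m, τ = 390 × 2.6 = 1014 N·m clockwise.
Total clockwise load moment = 2266 N·m.
The cable tension T acts at 4.2 m; only its component perpendicular to the boom, T sinθ, produces torque. sin 37° = 0.6018.
Στ = 0 ⇒ T × 4.2 × 0.6018 = 2266 ⇒ T = 2266 / 2.528 = 896 N.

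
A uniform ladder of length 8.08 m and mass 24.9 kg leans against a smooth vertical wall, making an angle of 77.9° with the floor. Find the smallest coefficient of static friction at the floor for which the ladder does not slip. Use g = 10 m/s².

Choose the foot of the ladder as the axis so the floor normal and friction both act there and drop out.
Ladder weight 24.9×10 = 249 N acts at 4.04 m along the ladder; its horizontal arm is 4.04·cos77.9° = 0.8469 m → τ = 210.9 N·m clockwise.
Wall normal N acts horizontally at the top; its moment arm is the height L sinθ = 8.08·sin77.9° = 7.9 m, counterclockwise.
Setting net torque to zero: N × 7.9 = 210.9 → N = 26.7 N.
ΣFx = 0 ⇒ f = N_wall = 26.7 N. ΣFy = 0 ⇒ N_floor = 249 N.
μ_min = f / N_floor = 26.7 / 249 = 0.107.

μ_min ≈ 0.107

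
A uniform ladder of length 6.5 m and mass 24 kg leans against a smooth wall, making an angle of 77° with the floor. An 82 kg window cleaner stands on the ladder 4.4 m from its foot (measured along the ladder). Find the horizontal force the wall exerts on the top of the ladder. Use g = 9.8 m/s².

About the foot of the ladder:
Ladder weight 24×9.8 = 235.2 N acts at 3.25 m along the ladder; its horizontal arm is 3.25·cos77° = 0.7311 m → τ = 172 N·m clockwise.
Window cleaner: 82×9.8 = 803.6 N at 4.4 m → arm 0.9898 m → τ = 795.4 N·m clockwise.
Wall normal N acts horizontally at the top; its moment arm is the height L sinθ = 6.5·sin77° = 6.333 m, counterclockwise.
For rotational equilibrium, N × 6.333 = 967.4, so N = 153 N.

N_wall ≈ 153 N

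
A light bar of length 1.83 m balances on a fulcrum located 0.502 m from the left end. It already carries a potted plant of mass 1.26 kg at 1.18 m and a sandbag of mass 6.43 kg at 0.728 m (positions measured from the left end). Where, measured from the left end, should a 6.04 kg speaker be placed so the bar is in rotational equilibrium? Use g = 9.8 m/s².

Take moments about the fulcrum (at 0.502 m from the left end).
Potted plant: 1.26 × 9.8 = 12.35 N down at 1.18 m → arm 0.678 m, τ = 12.35 × 0.678 = 8.373 N·m clockwise.
Sandbag: 6.43 × 9.8 = 63.01 N down at 0.728 m → arm 0.226 m, τ = 63.01 × 0.226 = 14.24 N·m clockwise.
Net moment of existing loads = 22.61 N·m clockwise.
The speaker weighs 6.04 × 9.8 = 59.19 N and must supply an equal counterclockwise moment, so its lever arm about the fulcrum is 22.61 / 59.19 = 0.382 m.
That puts it at 0.502 − 0.382 = 0.12 m from the left end.

x ≈ 0.12 m from the left end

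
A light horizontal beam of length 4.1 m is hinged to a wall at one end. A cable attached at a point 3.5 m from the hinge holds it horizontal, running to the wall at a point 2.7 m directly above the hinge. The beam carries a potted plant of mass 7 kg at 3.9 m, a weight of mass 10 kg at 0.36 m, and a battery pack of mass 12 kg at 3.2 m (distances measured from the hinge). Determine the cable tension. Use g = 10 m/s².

T ≈ 324 N

About the hinge:
Potted plant: 7 × 10 = 70 N down at 3.9 m → arm 3.9 m, τ = 70 × 3.9 = 273 N·m clockwise.
Weight: 10 × 10 = 100 N down at 0.36 m → arm 0.36 m, τ = 100 × 0.36 = 36 N·m clockwise.
Battery pack: 12 × 10 = 120 N down at 3.2 m → arm 3.2 m, τ = 120 × 3.2 = 384 N·m clockwise.
Total clockwise load moment = 693 N·m.
The cable tension T acts at 3.5 m; only its component perpendicular to the beam, T sinθ, produces torque. sinθ = h/√(h²+d²) = 2.7/√(2.7²+3.5²) = 0.6108.
Στ = 0 ⇒ T × 3.5 × 0.6108 = 693 ⇒ T = 693 / 2.138 = 324 N.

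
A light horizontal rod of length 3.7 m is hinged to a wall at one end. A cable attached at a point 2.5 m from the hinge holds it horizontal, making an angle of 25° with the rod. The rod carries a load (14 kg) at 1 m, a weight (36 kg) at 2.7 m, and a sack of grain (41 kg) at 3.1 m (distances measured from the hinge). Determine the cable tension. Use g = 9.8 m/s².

T ≈ 2210 N

About the hinge:
Load: 14 × 9.8 = 137.2 N down at 1 m → arm 1 m, τ = 137.2 × 1 = 137.2 N·m clockwise.
Weight: 36 × 9.8 = 352.8 N down at 2.7 m → arm 2.7 m, τ = 352.8 × 2.7 = 952.6 N·m clockwise.
Sack of grain: 41 × 9.8 = 401.8 N down at 3.1 m → arm 3.1 m, τ = 401.8 × 3.1 = 1246 N·m clockwise.
Total clockwise load moment = 2336 N·m.
The cable tension T acts at 2.5 m; only its component perpendicular to the rod, T sinθ, produces torque. sin 25° = 0.4226.
Στ = 0 ⇒ T × 2.5 × 0.4226 = 2336 ⇒ T = 2336 / 1.056 = 2210 N.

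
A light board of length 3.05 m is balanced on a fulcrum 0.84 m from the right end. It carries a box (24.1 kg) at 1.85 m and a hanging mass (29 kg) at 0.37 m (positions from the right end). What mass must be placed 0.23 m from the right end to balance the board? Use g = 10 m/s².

m ≈ 17.6 kg

Take moments about the fulcrum (at 0.84 m from the right end).
Box: 24.1 × 10 = 241 N down at 1.85 m → arm 1.01 m, τ = 241 × 1.01 = 243.4 N·m counterclockwise.
Hanging mass: 29 × 10 = 290 N down at 0.37 m → arm 0.47 m, τ = 290 × 0.47 = 136.3 N·m clockwise.
Net moment of known loads = 107.1 N·m counterclockwise.
An unknown mass m at 0.23 m has arm 0.61 m; its moment is m·g·0.61 clockwise.
Στ = 0 ⇒ m × 10 × 0.61 = 107.1 ⇒ m = 107.1 / (10 × 0.61) = 17.6 kg.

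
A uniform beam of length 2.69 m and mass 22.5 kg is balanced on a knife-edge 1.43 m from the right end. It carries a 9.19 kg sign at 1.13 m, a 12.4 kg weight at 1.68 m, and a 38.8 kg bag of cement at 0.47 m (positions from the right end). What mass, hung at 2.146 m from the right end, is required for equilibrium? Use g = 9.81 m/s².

Choose the knife-edge (at 1.43 m from the right end) as the axis so the support reaction has zero arm there.
Beam weight: 22.5 × 9.81 = 220.7 N down at 1.345 m → arm 0.085 m, τ = 220.7 × 0.085 = 18.76 N·m clockwise.
Sign: 9.19 × 9.81 = 90.15 N down at 1.13 m → arm 0.3 m, τ = 90.15 × 0.3 = 27.05 N·m clockwise.
Weight: 12.4 × 9.81 = 121.6 N down at 1.68 m → arm 0.25 m, τ = 121.6 × 0.25 = 30.4 N·m counterclockwise.
Bag of cement: 38.8 × 9.81 = 380.6 N down at 0.47 m → arm 0.96 m, τ = 380.6 × 0.96 = 365.4 N·m clockwise.
Net moment of known loads = 380.8 N·m clockwise.
An unknown mass m at 2.146 m has arm 0.716 m; its moment is m·g·0.716 counterclockwise.
For rotational equilibrium, m × 9.81 × 0.716 = 380.8, so m = 380.8 / (9.81 × 0.716) = 54.2 kg.

m ≈ 54.2 kg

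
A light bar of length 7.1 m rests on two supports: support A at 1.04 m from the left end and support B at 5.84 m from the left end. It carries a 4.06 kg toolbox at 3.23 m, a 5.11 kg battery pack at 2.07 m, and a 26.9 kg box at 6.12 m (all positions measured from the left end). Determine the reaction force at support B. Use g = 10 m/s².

Take moments about support A.
Toolbox: 4.06 × 10 = 40.6 N down at 3.23 m → arm 2.19 m, τ = 40.6 × 2.19 = 88.91 N·m clockwise.
Battery pack: 5.11 × 10 = 51.1 N down at 2.07 m → arm 1.03 m, τ = 51.1 × 1.03 = 52.63 N·m clockwise.
Box: 26.9 × 10 = 269 N down at 6.12 m → arm 5.08 m, τ = 269 × 5.08 = 1367 N·m clockwise.
Net load moment about support A = 1509 N·m clockwise.
Reaction R at support B is upward at 5.84 m, arm 4.8 m → moment R × 4.8 counterclockwise.
Balancing moments: R × 4.8 = 1509, giving R = 314 N.

R_B ≈ 314 N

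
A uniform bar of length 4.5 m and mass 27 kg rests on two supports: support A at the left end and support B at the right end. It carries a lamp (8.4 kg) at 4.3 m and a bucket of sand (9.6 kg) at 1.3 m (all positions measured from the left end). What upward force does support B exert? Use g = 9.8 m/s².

R_B ≈ 238 N

Choose support A as the axis so its reaction then has zero moment arm.
Beam weight: 27 × 9.8 = 264.6 N down at 2.25 m → arm 2.25 m, τ = 264.6 × 2.25 = 595.4 N·m clockwise.
Lamp: 8.4 × 9.8 = 82.32 N down at 4.3 m → arm 4.3 m, τ = 82.32 × 4.3 = 354 N·m clockwise.
Bucket of sand: 9.6 × 9.8 = 94.08 N down at 1.3 m → arm 1.3 m, τ = 94.08 × 1.3 = 122.3 N·m clockwise.
Net load moment about support A = 1072 N·m clockwise.
Reaction R at support B is upward at 4.5 m, arm 4.5 m → moment R × 4.5 counterclockwise.
Στ = 0 ⇒ R × 4.5 = 1072 ⇒ R = 238 N.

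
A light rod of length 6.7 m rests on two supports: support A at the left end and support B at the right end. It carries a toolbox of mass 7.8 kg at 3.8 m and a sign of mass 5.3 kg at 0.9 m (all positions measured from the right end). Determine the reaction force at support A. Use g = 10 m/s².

Choose support B as the axis so its reaction then has zero moment arm.
Toolbox: 7.8 × 10 = 78 N down at 3.8 m → arm 3.8 m, τ = 78 × 3.8 = 296.4 N·m counterclockwise.
Sign: 5.3 × 10 = 53 N down at 0.9 m → arm 0.9 m, τ = 53 × 0.9 = 47.7 N·m counterclockwise.
Net load moment about support B = 344.1 N·m counterclockwise.
Reaction R at support A is upward at 6.7 m, arm 6.7 m → moment R × 6.7 clockwise.
For rotational equilibrium, R × 6.7 = 344.1, so R = 51.4 N.

R_A ≈ 51.4 N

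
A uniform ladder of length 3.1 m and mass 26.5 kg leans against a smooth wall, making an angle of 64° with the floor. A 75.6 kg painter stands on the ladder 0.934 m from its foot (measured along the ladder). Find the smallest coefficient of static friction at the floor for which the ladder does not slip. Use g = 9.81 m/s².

μ_min ≈ 0.172

About the foot of the ladder:
Ladder weight 26.5×9.81 = 260 N acts at 1.55 m along the ladder; its horizontal arm is 1.55·cos64° = 0.6795 m → τ = 176.7 N·m clockwise.
Painter: 75.6×9.81 = 741.6 N at 0.934 m → arm 0.4094 m → τ = 303.6 N·m clockwise.
Wall normal N acts horizontally at the top; its moment arm is the height L sinθ = 3.1·sin64° = 2.786 m, counterclockwise.
Balancing moments: N × 2.786 = 480.3, giving N = 172.4 N.
ΣFx = 0 ⇒ f = N_wall = 172.4 N. ΣFy = 0 ⇒ N_floor = 1002 N.
μ_min = f / N_floor = 172.4 / 1002 = 0.172.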